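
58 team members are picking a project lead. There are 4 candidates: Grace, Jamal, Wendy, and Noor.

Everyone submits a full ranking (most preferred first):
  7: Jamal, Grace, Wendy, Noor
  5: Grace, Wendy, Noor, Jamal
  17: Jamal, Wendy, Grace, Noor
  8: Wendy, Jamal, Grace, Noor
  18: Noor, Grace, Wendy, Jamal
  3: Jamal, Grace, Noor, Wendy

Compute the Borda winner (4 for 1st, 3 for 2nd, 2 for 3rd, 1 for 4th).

Grace: 7×3 + 5×4 + 17×2 + 8×2 + 18×3 + 3×3 = 154
Jamal: 7×4 + 5×1 + 17×4 + 8×3 + 18×1 + 3×4 = 155
Wendy: 7×2 + 5×3 + 17×3 + 8×4 + 18×2 + 3×1 = 151
Noor: 7×1 + 5×2 + 17×1 + 8×1 + 18×4 + 3×2 = 120

Jamal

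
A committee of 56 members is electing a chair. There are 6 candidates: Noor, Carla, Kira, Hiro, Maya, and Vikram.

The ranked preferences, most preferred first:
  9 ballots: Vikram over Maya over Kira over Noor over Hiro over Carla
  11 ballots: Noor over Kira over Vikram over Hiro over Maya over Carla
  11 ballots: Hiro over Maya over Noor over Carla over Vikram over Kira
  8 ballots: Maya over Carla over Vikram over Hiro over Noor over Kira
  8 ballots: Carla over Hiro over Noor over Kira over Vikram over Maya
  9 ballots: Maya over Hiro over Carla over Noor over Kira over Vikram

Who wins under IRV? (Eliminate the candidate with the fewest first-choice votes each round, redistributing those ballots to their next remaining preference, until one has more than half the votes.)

Round 1: Noor 11, Carla 8, Kira 0, Hiro 11, Maya 17, Vikram 9. Kira eliminated.
Round 2: Noor 11, Carla 8, Hiro 11, Maya 17, Vikram 9. Carla eliminated.
Round 3: Noor 11, Hiro 19, Maya 17, Vikram 9. Vikram eliminated.
Round 4: Noor 11, Hiro 19, Maya 26. Noor eliminated.
Round 5: Hiro 30, Maya 26. Hiro has a majority (≥29).

Hiro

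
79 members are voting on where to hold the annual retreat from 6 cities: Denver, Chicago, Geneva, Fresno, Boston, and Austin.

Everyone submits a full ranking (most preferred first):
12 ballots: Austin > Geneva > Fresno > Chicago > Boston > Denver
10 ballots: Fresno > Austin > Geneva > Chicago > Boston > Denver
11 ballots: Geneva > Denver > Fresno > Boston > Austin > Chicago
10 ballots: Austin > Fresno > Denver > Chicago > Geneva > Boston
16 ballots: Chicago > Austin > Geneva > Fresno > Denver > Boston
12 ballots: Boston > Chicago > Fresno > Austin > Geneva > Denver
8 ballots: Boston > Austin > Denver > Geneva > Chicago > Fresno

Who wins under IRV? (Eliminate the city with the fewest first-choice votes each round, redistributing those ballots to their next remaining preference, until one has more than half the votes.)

Round 1: Denver 0, Chicago 16, Geneva 11, Fresno 10, Boston 20, Austin 22. Denver eliminated.
Round 2: Chicago 16, Geneva 11, Fresno 10, Boston 20, Austin 22. Fresno eliminated.
Round 3: Chicago 16, Geneva 11, Boston 20, Austin 32. Geneva eliminated.
Round 4: Chicago 16, Boston 31, Austin 32. Chicago eliminated.
Round 5: Boston 31, Austin 48. Austin has a majority (≥40).

Austin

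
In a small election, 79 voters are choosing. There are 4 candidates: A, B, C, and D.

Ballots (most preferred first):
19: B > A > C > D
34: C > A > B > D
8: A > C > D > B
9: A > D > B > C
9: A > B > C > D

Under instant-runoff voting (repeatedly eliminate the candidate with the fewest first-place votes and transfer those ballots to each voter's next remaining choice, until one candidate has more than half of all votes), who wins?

A

Round 1: A 26, B 19, C 34, D 0. D eliminated.
Round 2: A 26, B 19, C 34. B eliminated.
Round 3: A 45, C 34. A has a majority (≥40).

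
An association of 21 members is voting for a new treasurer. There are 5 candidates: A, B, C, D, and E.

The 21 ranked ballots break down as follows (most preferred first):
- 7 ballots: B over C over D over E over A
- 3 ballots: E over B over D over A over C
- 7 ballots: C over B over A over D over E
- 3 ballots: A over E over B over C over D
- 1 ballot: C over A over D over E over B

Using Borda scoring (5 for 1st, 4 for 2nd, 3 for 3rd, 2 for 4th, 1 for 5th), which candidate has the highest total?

A: 7×1 + 3×2 + 7×3 + 3×5 + 1×4 = 53
B: 7×5 + 3×4 + 7×4 + 3×3 + 1×1 = 85
C: 7×4 + 3×1 + 7×5 + 3×2 + 1×5 = 77
D: 7×3 + 3×3 + 7×2 + 3×1 + 1×3 = 50
E: 7×2 + 3×5 + 7×1 + 3×4 + 1×2 = 50

B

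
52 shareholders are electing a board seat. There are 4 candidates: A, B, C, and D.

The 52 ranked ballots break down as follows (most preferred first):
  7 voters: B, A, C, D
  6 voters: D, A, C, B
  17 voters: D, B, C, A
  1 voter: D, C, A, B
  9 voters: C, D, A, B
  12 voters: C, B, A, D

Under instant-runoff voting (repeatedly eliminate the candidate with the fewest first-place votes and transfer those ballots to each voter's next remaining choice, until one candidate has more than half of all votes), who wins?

C

Round 1: A 0, B 7, C 21, D 24. A eliminated.
Round 2: B 7, C 21, D 24. B eliminated.
Round 3: C 28, D 24. C has a majority (≥27).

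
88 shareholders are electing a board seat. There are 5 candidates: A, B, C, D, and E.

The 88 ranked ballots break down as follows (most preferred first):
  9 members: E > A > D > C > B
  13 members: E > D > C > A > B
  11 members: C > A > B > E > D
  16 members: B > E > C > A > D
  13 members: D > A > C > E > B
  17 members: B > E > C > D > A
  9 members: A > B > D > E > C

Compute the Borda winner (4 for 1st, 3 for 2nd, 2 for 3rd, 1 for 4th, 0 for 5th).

E

A: 9×3 + 13×1 + 11×3 + 16×1 + 13×3 + 17×0 + 9×4 = 164
B: 9×0 + 13×0 + 11×2 + 16×4 + 13×0 + 17×4 + 9×3 = 181
C: 9×1 + 13×2 + 11×4 + 16×2 + 13×2 + 17×2 + 9×0 = 171
D: 9×2 + 13×3 + 11×0 + 16×0 + 13×4 + 17×1 + 9×2 = 144
E: 9×4 + 13×4 + 11×1 + 16×3 + 13×1 + 17×3 + 9×1 = 220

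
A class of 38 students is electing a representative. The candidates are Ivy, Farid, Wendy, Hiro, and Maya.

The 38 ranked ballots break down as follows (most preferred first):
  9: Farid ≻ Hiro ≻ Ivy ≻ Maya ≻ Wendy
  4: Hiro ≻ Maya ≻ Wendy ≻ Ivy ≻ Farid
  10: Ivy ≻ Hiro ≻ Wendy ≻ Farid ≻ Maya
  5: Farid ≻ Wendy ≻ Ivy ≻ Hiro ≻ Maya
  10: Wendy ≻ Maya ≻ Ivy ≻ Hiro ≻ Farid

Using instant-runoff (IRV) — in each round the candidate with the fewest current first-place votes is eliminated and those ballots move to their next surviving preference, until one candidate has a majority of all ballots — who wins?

Wendy

Round 1: Ivy 10, Farid 14, Wendy 10, Hiro 4, Maya 0. Maya eliminated.
Round 2: Ivy 10, Farid 14, Wendy 10, Hiro 4. Hiro eliminated.
Round 3: Ivy 10, Farid 14, Wendy 14. Ivy eliminated.
Round 4: Farid 14, Wendy 24. Wendy has a majority (≥20).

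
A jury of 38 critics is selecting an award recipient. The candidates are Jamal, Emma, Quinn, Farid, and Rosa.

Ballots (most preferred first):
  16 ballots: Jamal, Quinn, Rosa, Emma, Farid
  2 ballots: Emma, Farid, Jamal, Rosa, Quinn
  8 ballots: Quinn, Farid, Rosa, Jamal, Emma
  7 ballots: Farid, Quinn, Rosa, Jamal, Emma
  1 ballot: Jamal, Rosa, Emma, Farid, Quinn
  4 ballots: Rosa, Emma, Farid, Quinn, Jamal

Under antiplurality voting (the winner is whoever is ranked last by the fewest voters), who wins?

Last-place votes: Jamal 4, Emma 15, Quinn 3, Farid 16, Rosa 0.

Rosa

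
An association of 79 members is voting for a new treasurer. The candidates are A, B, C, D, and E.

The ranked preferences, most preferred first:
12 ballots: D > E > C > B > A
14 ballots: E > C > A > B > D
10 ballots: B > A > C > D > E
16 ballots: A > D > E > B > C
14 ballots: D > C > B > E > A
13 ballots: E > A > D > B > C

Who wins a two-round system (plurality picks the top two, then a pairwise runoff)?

Round 1 first-place votes: A 16, B 10, C 0, D 26, E 27. E and D advance.
Runoff: E is ranked above D on 27 ballots, D above E on 52.

D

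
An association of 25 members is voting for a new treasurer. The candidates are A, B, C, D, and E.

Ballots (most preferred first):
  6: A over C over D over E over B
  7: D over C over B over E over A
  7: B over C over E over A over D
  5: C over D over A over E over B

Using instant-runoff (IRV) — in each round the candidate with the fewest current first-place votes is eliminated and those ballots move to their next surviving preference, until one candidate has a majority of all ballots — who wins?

Round 1: A 6, B 7, C 5, D 7, E 0. E eliminated.
Round 2: A 6, B 7, C 5, D 7. C eliminated.
Round 3: A 6, B 7, D 12. A eliminated.
Round 4: B 7, D 18. D has a majority (≥13).

D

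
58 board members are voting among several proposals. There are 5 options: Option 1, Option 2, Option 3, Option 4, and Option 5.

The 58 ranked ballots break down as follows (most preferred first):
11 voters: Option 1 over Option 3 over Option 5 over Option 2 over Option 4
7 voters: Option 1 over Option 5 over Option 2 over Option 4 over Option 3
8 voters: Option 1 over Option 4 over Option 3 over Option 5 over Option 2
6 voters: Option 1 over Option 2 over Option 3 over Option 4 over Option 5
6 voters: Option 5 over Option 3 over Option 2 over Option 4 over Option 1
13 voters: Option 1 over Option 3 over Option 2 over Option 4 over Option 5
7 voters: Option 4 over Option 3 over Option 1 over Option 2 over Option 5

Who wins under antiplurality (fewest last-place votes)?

Last-place votes: Option 1 6, Option 2 8, Option 3 7, Option 4 11, Option 5 26.

Option 1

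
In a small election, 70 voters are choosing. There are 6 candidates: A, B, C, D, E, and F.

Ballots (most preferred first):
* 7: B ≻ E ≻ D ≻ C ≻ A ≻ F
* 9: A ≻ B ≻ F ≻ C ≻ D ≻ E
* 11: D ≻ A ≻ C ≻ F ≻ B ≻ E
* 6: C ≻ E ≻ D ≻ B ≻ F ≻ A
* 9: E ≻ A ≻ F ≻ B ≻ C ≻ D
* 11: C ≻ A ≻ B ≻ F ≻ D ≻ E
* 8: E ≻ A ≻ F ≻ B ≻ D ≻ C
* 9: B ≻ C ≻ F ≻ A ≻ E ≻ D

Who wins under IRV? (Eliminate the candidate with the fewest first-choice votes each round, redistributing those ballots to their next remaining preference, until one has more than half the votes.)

Round 1: A 9, B 16, C 17, D 11, E 17, F 0. F eliminated.
Round 2: A 9, B 16, C 17, D 11, E 17. A eliminated.
Round 3: B 25, C 17, D 11, E 17. D eliminated.
Round 4: B 25, C 28, E 17. E eliminated.
Round 5: B 42, C 28. B has a majority (≥36).

B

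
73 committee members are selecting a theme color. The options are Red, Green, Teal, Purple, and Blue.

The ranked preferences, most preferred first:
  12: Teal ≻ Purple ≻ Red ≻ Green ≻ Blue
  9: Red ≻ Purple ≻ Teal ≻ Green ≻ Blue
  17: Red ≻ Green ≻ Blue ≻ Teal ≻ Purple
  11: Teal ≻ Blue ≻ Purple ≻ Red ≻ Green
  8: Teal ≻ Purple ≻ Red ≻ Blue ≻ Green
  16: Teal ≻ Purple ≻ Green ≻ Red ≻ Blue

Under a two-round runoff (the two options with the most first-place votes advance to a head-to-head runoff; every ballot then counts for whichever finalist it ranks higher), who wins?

Teal

Round 1 first-place votes: Red 26, Green 0, Teal 47, Purple 0, Blue 0. Teal and Red advance.
Runoff: Teal is ranked above Red on 47 ballots, Red above Teal on 26.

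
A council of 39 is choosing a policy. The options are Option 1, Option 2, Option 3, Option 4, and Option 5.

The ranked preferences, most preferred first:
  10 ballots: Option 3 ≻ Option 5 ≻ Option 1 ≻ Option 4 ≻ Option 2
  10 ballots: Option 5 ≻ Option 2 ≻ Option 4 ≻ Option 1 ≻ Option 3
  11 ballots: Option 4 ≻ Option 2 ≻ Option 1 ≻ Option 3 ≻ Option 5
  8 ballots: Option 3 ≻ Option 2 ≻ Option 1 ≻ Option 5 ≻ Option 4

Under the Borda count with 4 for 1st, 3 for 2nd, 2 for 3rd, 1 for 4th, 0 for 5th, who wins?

Option 2

Option 1: 10×2 + 10×1 + 11×2 + 8×2 = 68
Option 2: 10×0 + 10×3 + 11×3 + 8×3 = 87
Option 3: 10×4 + 10×0 + 11×1 + 8×4 = 83
Option 4: 10×1 + 10×2 + 11×4 + 8×0 = 74
Option 5: 10×3 + 10×4 + 11×0 + 8×1 = 78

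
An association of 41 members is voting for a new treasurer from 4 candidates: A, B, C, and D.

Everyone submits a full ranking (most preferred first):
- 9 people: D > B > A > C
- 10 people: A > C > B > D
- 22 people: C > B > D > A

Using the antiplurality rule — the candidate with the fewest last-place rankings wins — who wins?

B

Last-place votes: A 22, B 0, C 9, D 10.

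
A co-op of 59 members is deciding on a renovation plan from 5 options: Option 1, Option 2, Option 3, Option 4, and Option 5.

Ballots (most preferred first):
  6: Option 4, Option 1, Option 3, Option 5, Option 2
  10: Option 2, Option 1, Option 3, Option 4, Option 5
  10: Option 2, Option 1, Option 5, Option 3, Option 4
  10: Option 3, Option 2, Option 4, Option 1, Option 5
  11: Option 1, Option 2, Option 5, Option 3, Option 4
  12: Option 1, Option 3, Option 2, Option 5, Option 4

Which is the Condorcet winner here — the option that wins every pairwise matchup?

Option 2

Option 2 vs Option 1: 30–29
Option 2 vs Option 3: 31–28
Option 2 vs Option 4: 53–6
Option 2 vs Option 5: 53–6
Option 2 beats every other option.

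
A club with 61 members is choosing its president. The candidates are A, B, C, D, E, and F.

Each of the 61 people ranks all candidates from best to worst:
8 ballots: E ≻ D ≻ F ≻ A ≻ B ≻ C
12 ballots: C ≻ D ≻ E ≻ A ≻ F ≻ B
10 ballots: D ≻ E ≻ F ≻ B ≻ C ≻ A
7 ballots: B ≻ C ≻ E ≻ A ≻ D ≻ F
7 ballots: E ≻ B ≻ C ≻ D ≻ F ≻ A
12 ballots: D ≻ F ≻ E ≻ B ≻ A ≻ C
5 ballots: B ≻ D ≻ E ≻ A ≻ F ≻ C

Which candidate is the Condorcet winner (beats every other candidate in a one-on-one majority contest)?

D vs A: 54–7
D vs B: 42–19
D vs C: 35–26
D vs E: 39–22
D vs F: 61–0
D beats every other candidate.

D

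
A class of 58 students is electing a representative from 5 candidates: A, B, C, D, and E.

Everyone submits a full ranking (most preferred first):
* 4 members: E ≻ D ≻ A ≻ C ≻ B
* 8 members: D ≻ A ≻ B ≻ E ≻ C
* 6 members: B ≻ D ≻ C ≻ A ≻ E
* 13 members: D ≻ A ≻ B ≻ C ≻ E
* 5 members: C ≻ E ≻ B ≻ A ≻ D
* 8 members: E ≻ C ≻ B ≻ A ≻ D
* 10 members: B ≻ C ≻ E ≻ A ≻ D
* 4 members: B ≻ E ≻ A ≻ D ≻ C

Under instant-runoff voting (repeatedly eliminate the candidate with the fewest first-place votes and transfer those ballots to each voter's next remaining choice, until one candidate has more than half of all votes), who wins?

Round 1: A 0, B 20, C 5, D 21, E 12. A eliminated.
Round 2: B 20, C 5, D 21, E 12. C eliminated.
Round 3: B 20, D 21, E 17. E eliminated.
Round 4: B 33, D 25. B has a majority (≥30).

B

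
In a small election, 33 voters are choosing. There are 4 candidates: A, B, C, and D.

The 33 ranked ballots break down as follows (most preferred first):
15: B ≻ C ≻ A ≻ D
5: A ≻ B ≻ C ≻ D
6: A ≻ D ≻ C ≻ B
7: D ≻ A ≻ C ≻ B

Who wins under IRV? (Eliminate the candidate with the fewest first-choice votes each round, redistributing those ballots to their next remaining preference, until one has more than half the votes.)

A

Round 1: A 11, B 15, C 0, D 7. C eliminated.
Round 2: A 11, B 15, D 7. D eliminated.
Round 3: A 18, B 15. A has a majority (≥17).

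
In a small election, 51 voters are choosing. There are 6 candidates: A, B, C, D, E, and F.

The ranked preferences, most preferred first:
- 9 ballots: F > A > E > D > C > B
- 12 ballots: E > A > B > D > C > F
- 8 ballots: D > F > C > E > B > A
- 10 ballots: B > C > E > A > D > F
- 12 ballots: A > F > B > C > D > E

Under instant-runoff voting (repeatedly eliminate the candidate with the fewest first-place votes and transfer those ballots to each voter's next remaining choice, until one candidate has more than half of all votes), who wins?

F

Round 1: A 12, B 10, C 0, D 8, E 12, F 9. C eliminated.
Round 2: A 12, B 10, D 8, E 12, F 9. D eliminated.
Round 3: A 12, B 10, E 12, F 17. B eliminated.
Round 4: A 12, E 22, F 17. A eliminated.
Round 5: E 22, F 29. F has a majority (≥26).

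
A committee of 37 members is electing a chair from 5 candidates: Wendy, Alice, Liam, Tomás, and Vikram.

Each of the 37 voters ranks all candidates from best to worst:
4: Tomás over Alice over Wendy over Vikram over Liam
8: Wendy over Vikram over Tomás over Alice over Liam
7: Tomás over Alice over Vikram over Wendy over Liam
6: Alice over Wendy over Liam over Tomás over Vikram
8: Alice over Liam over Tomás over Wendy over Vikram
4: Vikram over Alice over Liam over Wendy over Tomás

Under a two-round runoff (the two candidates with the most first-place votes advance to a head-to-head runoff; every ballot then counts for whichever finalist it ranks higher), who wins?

Tomás

Round 1 first-place votes: Wendy 8, Alice 14, Liam 0, Tomás 11, Vikram 4. Alice and Tomás advance.
Runoff: Alice is ranked above Tomás on 18 ballots, Tomás above Alice on 19.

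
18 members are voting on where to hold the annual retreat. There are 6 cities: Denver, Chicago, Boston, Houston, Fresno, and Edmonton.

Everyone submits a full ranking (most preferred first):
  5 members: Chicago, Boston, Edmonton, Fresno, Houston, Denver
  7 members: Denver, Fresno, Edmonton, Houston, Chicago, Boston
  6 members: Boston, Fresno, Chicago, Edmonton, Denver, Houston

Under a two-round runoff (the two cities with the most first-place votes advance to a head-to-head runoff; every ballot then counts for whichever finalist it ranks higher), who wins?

Round 1 first-place votes: Denver 7, Chicago 5, Boston 6, Houston 0, Fresno 0, Edmonton 0. Denver and Boston advance.
Runoff: Denver is ranked above Boston on 7 ballots, Boston above Denver on 11.

Boston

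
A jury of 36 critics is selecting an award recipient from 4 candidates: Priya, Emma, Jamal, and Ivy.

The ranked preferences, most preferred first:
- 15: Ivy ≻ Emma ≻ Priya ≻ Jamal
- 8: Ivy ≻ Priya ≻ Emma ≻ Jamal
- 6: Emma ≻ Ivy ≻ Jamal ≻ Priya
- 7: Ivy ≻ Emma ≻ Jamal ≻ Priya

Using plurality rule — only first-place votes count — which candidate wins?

Ivy

First-place votes: Priya 0, Emma 6, Jamal 0, Ivy 30.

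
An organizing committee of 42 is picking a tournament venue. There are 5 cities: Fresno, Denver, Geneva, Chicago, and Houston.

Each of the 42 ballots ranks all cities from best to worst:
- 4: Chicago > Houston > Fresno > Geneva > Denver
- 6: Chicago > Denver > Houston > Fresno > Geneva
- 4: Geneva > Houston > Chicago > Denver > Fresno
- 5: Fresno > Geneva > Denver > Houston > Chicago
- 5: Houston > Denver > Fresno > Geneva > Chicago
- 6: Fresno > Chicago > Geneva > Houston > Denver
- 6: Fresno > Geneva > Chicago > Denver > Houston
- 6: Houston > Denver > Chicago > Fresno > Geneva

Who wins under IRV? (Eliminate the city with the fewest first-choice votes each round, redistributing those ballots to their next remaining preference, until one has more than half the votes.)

Round 1: Fresno 17, Denver 0, Geneva 4, Chicago 10, Houston 11. Denver eliminated.
Round 2: Fresno 17, Geneva 4, Chicago 10, Houston 11. Geneva eliminated.
Round 3: Fresno 17, Chicago 10, Houston 15. Chicago eliminated.
Round 4: Fresno 17, Houston 25. Houston has a majority (≥22).

Houston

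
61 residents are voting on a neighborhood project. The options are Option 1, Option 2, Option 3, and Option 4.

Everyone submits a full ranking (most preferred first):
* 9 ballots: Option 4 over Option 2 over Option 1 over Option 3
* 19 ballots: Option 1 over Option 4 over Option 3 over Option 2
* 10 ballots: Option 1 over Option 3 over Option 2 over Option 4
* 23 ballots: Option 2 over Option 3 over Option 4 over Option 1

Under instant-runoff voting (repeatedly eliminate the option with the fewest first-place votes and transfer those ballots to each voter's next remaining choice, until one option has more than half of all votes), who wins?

Round 1: Option 1 29, Option 2 23, Option 3 0, Option 4 9. Option 3 eliminated.
Round 2: Option 1 29, Option 2 23, Option 4 9. Option 4 eliminated.
Round 3: Option 1 29, Option 2 32. Option 2 has a majority (≥31).

Option 2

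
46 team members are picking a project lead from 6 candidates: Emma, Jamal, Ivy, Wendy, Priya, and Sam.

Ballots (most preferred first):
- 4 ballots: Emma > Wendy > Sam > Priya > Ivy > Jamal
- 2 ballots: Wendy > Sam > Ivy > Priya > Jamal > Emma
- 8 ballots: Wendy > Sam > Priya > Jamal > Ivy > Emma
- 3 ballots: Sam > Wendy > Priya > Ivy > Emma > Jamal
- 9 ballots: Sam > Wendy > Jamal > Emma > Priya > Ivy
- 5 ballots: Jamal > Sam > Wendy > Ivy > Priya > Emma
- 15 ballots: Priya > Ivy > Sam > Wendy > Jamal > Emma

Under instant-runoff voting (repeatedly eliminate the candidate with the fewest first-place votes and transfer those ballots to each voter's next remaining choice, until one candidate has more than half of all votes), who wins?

Sam

Round 1: Emma 4, Jamal 5, Ivy 0, Wendy 10, Priya 15, Sam 12. Ivy eliminated.
Round 2: Emma 4, Jamal 5, Wendy 10, Priya 15, Sam 12. Emma eliminated.
Round 3: Jamal 5, Wendy 14, Priya 15, Sam 12. Jamal eliminated.
Round 4: Wendy 14, Priya 15, Sam 17. Wendy eliminated.
Round 5: Priya 15, Sam 31. Sam has a majority (≥24).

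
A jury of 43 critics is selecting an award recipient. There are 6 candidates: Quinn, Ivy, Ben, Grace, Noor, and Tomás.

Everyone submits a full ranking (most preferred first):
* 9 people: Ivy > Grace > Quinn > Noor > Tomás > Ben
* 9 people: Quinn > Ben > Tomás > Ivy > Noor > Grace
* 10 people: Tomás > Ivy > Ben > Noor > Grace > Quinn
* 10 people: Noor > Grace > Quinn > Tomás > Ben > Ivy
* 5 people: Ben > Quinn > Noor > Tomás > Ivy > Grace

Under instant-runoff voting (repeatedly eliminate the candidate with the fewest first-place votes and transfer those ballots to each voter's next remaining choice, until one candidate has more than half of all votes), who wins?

Round 1: Quinn 9, Ivy 9, Ben 5, Grace 0, Noor 10, Tomás 10. Grace eliminated.
Round 2: Quinn 9, Ivy 9, Ben 5, Noor 10, Tomás 10. Ben eliminated.
Round 3: Quinn 14, Ivy 9, Noor 10, Tomás 10. Ivy eliminated.
Round 4: Quinn 23, Noor 10, Tomás 10. Quinn has a majority (≥22).

Quinn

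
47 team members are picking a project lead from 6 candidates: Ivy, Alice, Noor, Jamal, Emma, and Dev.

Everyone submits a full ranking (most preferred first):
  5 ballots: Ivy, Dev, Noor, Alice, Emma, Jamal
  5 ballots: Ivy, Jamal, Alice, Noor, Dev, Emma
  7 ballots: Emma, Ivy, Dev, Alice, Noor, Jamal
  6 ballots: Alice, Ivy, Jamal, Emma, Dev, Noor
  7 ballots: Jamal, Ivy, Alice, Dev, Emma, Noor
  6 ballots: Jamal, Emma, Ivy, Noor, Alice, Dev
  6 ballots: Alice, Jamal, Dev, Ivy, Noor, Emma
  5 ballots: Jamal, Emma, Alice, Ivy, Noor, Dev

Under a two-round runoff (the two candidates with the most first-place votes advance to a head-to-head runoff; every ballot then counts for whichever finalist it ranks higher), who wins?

Alice

Round 1 first-place votes: Ivy 10, Alice 12, Noor 0, Jamal 18, Emma 7, Dev 0. Jamal and Alice advance.
Runoff: Jamal is ranked above Alice on 23 ballots, Alice above Jamal on 24.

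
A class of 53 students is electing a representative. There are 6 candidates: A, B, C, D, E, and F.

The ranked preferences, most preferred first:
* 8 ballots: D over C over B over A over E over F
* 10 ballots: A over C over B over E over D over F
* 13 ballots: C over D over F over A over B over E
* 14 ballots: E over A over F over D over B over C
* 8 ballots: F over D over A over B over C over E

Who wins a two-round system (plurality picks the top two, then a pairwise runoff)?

C

Round 1 first-place votes: A 10, B 0, C 13, D 8, E 14, F 8. E and C advance.
Runoff: E is ranked above C on 14 ballots, C above E on 39.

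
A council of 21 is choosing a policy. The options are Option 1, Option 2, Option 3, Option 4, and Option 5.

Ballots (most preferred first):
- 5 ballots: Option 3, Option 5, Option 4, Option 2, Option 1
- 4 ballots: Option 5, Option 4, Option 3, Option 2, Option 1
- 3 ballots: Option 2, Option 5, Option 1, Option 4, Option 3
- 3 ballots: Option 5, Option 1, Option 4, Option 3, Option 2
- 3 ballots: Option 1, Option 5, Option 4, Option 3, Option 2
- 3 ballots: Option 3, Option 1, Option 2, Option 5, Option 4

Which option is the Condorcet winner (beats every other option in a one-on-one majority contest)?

Option 5

Option 5 vs Option 1: 15–6
Option 5 vs Option 2: 15–6
Option 5 vs Option 3: 13–8
Option 5 vs Option 4: 21–0
Option 5 beats every other option.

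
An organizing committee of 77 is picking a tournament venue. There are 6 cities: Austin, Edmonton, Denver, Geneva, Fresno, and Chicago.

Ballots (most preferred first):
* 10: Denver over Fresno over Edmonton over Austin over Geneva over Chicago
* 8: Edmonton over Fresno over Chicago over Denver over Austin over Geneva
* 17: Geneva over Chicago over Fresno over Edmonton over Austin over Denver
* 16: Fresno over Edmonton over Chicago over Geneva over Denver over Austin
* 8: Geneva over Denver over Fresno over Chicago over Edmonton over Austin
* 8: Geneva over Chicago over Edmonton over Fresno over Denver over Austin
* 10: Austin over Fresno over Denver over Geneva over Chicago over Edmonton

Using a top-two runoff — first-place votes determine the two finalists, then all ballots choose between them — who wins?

Fresno

Round 1 first-place votes: Austin 10, Edmonton 8, Denver 10, Geneva 33, Fresno 16, Chicago 0. Geneva and Fresno advance.
Runoff: Geneva is ranked above Fresno on 33 ballots, Fresno above Geneva on 44.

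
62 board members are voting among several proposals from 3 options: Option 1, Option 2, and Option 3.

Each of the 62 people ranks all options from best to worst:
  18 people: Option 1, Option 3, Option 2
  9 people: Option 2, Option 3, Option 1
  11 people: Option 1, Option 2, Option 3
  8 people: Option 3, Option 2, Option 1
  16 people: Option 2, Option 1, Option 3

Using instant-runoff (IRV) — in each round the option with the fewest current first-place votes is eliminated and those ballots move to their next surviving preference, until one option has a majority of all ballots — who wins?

Round 1: Option 1 29, Option 2 25, Option 3 8. Option 3 eliminated.
Round 2: Option 1 29, Option 2 33. Option 2 has a majority (≥32).

Option 2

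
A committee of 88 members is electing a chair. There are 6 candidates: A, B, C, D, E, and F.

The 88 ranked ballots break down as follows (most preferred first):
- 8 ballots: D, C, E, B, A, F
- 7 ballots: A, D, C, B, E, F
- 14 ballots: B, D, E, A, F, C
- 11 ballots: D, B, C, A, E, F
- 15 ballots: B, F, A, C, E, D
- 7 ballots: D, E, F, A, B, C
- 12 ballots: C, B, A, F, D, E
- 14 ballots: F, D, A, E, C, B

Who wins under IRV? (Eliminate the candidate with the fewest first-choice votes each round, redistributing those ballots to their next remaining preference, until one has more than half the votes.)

D

Round 1: A 7, B 29, C 12, D 26, E 0, F 14. E eliminated.
Round 2: A 7, B 29, C 12, D 26, F 14. A eliminated.
Round 3: B 29, C 12, D 33, F 14. C eliminated.
Round 4: B 41, D 33, F 14. F eliminated.
Round 5: B 41, D 47. D has a majority (≥45).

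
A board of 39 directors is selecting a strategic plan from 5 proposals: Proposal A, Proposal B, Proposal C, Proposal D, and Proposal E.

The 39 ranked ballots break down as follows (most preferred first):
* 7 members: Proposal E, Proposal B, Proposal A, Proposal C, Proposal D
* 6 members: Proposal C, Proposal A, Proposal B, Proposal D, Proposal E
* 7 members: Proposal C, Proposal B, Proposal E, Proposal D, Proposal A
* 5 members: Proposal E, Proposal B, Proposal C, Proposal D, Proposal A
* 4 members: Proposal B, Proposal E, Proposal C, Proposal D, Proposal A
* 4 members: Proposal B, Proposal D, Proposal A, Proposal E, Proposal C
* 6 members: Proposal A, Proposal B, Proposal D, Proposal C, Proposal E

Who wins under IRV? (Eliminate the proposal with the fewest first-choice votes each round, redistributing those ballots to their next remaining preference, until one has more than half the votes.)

Round 1: Proposal A 6, Proposal B 8, Proposal C 13, Proposal D 0, Proposal E 12. Proposal D eliminated.
Round 2: Proposal A 6, Proposal B 8, Proposal C 13, Proposal E 12. Proposal A eliminated.
Round 3: Proposal B 14, Proposal C 13, Proposal E 12. Proposal E eliminated.
Round 4: Proposal B 26, Proposal C 13. Proposal B has a majority (≥20).

Proposal B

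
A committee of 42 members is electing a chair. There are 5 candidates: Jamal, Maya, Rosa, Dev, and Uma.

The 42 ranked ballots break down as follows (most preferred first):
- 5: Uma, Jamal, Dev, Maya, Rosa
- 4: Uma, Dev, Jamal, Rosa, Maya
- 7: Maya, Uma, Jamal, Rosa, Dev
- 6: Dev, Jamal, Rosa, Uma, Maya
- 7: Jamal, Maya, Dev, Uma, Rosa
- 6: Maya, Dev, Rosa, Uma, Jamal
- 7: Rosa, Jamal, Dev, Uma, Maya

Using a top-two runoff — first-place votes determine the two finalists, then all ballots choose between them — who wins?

Uma

Round 1 first-place votes: Jamal 7, Maya 13, Rosa 7, Dev 6, Uma 9. Maya and Uma advance.
Runoff: Maya is ranked above Uma on 20 ballots, Uma above Maya on 22.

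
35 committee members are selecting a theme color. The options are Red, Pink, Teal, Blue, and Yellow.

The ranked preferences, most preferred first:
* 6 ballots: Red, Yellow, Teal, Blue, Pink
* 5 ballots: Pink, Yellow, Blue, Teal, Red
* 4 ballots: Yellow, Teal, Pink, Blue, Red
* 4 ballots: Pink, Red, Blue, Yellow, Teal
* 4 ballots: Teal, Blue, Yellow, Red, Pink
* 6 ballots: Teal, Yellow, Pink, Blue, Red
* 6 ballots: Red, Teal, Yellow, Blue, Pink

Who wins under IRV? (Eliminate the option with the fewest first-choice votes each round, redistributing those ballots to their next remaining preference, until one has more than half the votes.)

Round 1: Red 12, Pink 9, Teal 10, Blue 0, Yellow 4. Blue eliminated.
Round 2: Red 12, Pink 9, Teal 10, Yellow 4. Yellow eliminated.
Round 3: Red 12, Pink 9, Teal 14. Pink eliminated.
Round 4: Red 16, Teal 19. Teal has a majority (≥18).

Teal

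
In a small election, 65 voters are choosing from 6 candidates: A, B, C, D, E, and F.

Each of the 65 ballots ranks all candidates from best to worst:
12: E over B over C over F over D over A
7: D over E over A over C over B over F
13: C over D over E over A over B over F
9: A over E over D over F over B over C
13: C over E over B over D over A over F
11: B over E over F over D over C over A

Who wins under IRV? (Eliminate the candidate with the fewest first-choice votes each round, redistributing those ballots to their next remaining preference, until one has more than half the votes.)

E

Round 1: A 9, B 11, C 26, D 7, E 12, F 0. F eliminated.
Round 2: A 9, B 11, C 26, D 7, E 12. D eliminated.
Round 3: A 9, B 11, C 26, E 19. A eliminated.
Round 4: B 11, C 26, E 28. B eliminated.
Round 5: C 26, E 39. E has a majority (≥33).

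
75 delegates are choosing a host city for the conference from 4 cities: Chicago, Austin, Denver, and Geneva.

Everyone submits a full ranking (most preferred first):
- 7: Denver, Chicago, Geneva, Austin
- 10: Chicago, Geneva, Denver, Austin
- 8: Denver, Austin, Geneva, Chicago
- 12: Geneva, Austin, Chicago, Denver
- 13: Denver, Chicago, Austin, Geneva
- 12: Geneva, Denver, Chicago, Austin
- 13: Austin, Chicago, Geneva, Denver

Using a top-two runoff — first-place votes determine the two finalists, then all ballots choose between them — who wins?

Geneva

Round 1 first-place votes: Chicago 10, Austin 13, Denver 28, Geneva 24. Denver and Geneva advance.
Runoff: Denver is ranked above Geneva on 28 ballots, Geneva above Denver on 47.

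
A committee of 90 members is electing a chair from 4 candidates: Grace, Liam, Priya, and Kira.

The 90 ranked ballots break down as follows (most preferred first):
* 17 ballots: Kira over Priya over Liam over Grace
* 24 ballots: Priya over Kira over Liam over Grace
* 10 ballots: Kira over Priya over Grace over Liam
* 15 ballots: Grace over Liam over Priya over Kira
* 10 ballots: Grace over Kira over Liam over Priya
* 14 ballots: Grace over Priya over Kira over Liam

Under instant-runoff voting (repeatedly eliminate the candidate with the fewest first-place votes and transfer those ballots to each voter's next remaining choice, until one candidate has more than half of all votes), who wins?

Kira

Round 1: Grace 39, Liam 0, Priya 24, Kira 27. Liam eliminated.
Round 2: Grace 39, Priya 24, Kira 27. Priya eliminated.
Round 3: Grace 39, Kira 51. Kira has a majority (≥46).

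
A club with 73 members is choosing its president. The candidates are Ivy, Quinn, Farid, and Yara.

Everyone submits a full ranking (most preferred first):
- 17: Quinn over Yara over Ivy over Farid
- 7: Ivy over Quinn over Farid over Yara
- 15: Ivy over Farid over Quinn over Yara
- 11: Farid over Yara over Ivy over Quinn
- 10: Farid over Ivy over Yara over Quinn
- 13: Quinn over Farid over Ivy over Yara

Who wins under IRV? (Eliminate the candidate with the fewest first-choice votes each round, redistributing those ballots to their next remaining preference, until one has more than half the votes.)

Round 1: Ivy 22, Quinn 30, Farid 21, Yara 0. Yara eliminated.
Round 2: Ivy 22, Quinn 30, Farid 21. Farid eliminated.
Round 3: Ivy 43, Quinn 30. Ivy has a majority (≥37).

Ivy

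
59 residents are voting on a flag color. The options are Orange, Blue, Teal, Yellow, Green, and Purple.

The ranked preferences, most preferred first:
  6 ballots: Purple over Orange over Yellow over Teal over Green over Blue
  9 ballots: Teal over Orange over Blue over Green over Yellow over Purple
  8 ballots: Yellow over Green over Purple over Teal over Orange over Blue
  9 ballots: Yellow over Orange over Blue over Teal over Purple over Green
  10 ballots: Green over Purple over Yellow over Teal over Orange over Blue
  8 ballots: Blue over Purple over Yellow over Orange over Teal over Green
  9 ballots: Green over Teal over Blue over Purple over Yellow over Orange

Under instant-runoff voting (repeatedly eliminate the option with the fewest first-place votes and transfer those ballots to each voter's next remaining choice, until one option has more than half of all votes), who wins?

Round 1: Orange 0, Blue 8, Teal 9, Yellow 17, Green 19, Purple 6. Orange eliminated.
Round 2: Blue 8, Teal 9, Yellow 17, Green 19, Purple 6. Purple eliminated.
Round 3: Blue 8, Teal 9, Yellow 23, Green 19. Blue eliminated.
Round 4: Teal 9, Yellow 31, Green 19. Yellow has a majority (≥30).

Yellow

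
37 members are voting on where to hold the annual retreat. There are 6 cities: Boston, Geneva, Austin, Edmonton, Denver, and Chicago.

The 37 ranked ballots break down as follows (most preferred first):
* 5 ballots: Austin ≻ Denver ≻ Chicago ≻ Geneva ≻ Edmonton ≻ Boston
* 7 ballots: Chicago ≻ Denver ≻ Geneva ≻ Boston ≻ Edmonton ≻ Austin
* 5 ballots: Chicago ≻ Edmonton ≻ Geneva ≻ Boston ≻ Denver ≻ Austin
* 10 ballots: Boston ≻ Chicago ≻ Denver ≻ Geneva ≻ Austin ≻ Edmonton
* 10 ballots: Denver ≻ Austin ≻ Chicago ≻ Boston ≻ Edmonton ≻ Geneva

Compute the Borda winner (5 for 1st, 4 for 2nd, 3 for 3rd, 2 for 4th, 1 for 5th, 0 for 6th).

Chicago

Boston: 5×0 + 7×2 + 5×2 + 10×5 + 10×2 = 94
Geneva: 5×2 + 7×3 + 5×3 + 10×2 + 10×0 = 66
Austin: 5×5 + 7×0 + 5×0 + 10×1 + 10×4 = 75
Edmonton: 5×1 + 7×1 + 5×4 + 10×0 + 10×1 = 42
Denver: 5×4 + 7×4 + 5×1 + 10×3 + 10×5 = 133
Chicago: 5×3 + 7×5 + 5×5 + 10×4 + 10×3 = 145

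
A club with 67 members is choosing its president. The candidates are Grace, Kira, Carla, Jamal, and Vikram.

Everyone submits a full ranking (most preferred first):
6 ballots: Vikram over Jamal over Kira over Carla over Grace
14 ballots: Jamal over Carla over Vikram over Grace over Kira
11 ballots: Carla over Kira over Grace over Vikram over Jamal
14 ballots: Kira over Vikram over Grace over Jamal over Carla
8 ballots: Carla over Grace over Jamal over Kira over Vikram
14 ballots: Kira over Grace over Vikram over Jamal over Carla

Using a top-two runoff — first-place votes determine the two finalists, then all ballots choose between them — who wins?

Kira

Round 1 first-place votes: Grace 0, Kira 28, Carla 19, Jamal 14, Vikram 6. Kira and Carla advance.
Runoff: Kira is ranked above Carla on 34 ballots, Carla above Kira on 33.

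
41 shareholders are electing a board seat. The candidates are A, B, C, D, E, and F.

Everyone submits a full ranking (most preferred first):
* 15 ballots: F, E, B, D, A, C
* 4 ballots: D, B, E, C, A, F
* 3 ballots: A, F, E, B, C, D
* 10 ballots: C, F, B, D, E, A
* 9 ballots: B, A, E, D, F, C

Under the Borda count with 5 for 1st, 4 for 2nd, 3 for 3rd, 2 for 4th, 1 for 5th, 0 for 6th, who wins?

A: 15×1 + 4×1 + 3×5 + 10×0 + 9×4 = 70
B: 15×3 + 4×4 + 3×2 + 10×3 + 9×5 = 142
C: 15×0 + 4×2 + 3×1 + 10×5 + 9×0 = 61
D: 15×2 + 4×5 + 3×0 + 10×2 + 9×2 = 88
E: 15×4 + 4×3 + 3×3 + 10×1 + 9×3 = 118
F: 15×5 + 4×0 + 3×4 + 10×4 + 9×1 = 136

B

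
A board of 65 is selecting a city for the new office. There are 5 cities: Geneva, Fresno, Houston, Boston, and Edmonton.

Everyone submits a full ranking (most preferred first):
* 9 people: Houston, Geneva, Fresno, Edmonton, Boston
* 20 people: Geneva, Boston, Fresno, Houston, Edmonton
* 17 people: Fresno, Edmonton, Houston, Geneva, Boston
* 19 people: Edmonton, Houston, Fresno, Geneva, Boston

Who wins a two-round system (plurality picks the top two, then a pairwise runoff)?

Round 1 first-place votes: Geneva 20, Fresno 17, Houston 9, Boston 0, Edmonton 19. Geneva and Edmonton advance.
Runoff: Geneva is ranked above Edmonton on 29 ballots, Edmonton above Geneva on 36.

Edmonton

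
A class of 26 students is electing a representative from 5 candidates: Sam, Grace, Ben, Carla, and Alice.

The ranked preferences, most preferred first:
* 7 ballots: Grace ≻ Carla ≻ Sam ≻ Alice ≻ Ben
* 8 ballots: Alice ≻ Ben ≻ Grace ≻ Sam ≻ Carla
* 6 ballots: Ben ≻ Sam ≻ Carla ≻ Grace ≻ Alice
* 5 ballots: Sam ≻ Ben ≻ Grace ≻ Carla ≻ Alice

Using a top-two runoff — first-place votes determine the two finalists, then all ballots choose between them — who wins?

Round 1 first-place votes: Sam 5, Grace 7, Ben 6, Carla 0, Alice 8. Alice and Grace advance.
Runoff: Alice is ranked above Grace on 8 ballots, Grace above Alice on 18.

Grace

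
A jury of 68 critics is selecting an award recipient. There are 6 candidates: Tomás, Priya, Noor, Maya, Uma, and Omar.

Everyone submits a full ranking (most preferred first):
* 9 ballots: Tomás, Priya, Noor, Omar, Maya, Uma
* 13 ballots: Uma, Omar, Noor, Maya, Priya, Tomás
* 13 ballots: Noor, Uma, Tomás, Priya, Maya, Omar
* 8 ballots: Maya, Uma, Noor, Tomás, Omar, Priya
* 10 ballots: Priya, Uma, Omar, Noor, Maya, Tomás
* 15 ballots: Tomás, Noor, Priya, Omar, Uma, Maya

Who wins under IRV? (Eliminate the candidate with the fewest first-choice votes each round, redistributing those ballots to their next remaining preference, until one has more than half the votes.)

Uma

Round 1: Tomás 24, Priya 10, Noor 13, Maya 8, Uma 13, Omar 0. Omar eliminated.
Round 2: Tomás 24, Priya 10, Noor 13, Maya 8, Uma 13. Maya eliminated.
Round 3: Tomás 24, Priya 10, Noor 13, Uma 21. Priya eliminated.
Round 4: Tomás 24, Noor 13, Uma 31. Noor eliminated.
Round 5: Tomás 24, Uma 44. Uma has a majority (≥35).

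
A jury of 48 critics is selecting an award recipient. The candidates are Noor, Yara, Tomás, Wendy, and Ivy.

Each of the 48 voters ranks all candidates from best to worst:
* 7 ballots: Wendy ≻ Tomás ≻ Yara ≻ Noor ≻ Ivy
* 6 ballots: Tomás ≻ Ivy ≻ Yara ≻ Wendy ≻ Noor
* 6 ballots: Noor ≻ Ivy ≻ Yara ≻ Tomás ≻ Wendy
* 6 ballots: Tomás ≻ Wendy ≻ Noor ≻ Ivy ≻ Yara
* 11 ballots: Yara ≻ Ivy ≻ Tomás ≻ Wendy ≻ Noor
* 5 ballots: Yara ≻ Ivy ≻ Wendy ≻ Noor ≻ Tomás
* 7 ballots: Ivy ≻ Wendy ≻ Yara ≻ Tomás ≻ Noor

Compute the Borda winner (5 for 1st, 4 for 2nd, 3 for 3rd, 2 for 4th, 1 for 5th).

Ivy

Noor: 7×2 + 6×1 + 6×5 + 6×3 + 11×1 + 5×2 + 7×1 = 96
Yara: 7×3 + 6×3 + 6×3 + 6×1 + 11×5 + 5×5 + 7×3 = 164
Tomás: 7×4 + 6×5 + 6×2 + 6×5 + 11×3 + 5×1 + 7×2 = 152
Wendy: 7×5 + 6×2 + 6×1 + 6×4 + 11×2 + 5×3 + 7×4 = 142
Ivy: 7×1 + 6×4 + 6×4 + 6×2 + 11×4 + 5×4 + 7×5 = 166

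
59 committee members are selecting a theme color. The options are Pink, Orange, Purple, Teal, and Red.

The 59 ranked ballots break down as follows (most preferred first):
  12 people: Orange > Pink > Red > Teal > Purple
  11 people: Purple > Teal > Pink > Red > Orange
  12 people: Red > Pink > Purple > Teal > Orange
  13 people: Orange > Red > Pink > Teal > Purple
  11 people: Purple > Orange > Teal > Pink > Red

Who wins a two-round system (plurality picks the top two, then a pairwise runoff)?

Round 1 first-place votes: Pink 0, Orange 25, Purple 22, Teal 0, Red 12. Orange and Purple advance.
Runoff: Orange is ranked above Purple on 25 ballots, Purple above Orange on 34.

Purple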